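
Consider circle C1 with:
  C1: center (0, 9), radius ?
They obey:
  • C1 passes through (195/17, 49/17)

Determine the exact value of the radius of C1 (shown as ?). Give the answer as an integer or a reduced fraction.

1. [C1∋P]  r_C1² − 169 = 0  ⇒  r_C1 = 13 (r>0 drops 1)

13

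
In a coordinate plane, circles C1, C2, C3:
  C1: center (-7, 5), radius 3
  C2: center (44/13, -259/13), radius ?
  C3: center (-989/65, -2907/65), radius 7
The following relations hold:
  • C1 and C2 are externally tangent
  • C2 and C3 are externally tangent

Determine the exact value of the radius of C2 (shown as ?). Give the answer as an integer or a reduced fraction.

1. [ext C1·C2]  r_C2² + 6r_C2 − 720 = 0  ⇒  r_C2 = 24 (r>0 drops 1)
2. [ext C2·C3]  r_C2² + 14r_C2 − 912 = 0  ⇒  r_C2 = 24 (r>0 drops 1)

24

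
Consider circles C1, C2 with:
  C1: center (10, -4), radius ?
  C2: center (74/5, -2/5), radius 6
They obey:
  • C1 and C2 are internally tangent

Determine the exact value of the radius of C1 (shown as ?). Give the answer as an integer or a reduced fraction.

1. [int C1,C2]  r_C1² − 12r_C1 = 0  ⇒  r_C1 = 12 (r>0 drops 1)

12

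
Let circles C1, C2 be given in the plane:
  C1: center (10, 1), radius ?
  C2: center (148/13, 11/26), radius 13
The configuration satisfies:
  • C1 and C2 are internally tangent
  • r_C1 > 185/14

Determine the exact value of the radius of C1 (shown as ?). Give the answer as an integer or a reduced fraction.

1. [int C1,C2]  r_C1² − 26r_C1 + 667/4 = 0  ⇒  r_C1 = 23/2 or 29/2
2. given r_C1 > 185/14: keep 29/2

29/2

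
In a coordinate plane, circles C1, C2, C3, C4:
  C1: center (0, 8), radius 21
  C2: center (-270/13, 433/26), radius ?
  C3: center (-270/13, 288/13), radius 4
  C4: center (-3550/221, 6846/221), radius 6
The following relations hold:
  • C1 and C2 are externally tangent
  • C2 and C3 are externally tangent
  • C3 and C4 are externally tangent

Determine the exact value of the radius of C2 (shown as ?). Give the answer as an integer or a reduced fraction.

1. [ext C1·C2]  r_C2² + 42r_C2 − 261/4 = 0  ⇒  r_C2 = 3/2 (r>0 drops 1)
2. [ext C2·C3]  r_C2² + 8r_C2 − 57/4 = 0  ⇒  r_C2 = 3/2 (r>0 drops 1)

3/2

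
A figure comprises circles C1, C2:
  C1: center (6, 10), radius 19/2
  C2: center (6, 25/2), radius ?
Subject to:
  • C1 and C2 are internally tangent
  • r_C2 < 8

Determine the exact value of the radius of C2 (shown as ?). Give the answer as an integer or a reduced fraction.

1. [int C1,C2]  r_C2² − 19r_C2 + 84 = 0  ⇒  r_C2 = 7 or 12
2. given r_C2 < 8: keep 7

7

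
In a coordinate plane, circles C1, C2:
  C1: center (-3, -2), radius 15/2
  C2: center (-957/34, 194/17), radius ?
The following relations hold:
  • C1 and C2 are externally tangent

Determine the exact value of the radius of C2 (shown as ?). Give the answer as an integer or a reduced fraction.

21

1. [ext C1·C2]  r_C2² + 15r_C2 − 756 = 0  ⇒  r_C2 = 21 (r>0 drops 1)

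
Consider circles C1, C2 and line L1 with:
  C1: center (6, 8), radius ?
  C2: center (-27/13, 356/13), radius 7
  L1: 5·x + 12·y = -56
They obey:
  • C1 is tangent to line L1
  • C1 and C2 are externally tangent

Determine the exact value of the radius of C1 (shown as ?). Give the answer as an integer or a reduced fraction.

1. [C1‖L1]  r_C1² − 196 = 0  ⇒  r_C1 = 14 (r>0 drops 1)
2. [ext C1·C2]  r_C1² + 14r_C1 − 392 = 0  ⇒  r_C1 = 14 (r>0 drops 1)

14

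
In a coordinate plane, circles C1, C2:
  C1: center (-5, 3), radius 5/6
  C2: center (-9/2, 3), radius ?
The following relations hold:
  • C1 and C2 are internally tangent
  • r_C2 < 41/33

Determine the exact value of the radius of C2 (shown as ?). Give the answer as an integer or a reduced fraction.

1/3

1. [int C1,C2]  r_C2² − (5/3)r_C2 + 4/9 = 0  ⇒  r_C2 = 1/3 or 4/3
2. given r_C2 < 41/33: keep 1/3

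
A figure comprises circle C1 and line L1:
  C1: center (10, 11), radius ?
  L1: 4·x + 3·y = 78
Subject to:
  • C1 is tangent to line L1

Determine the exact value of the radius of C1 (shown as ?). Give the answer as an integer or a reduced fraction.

1. [C1‖L1]  r_C1² − 1 = 0  ⇒  r_C1 = 1 (r>0 drops 1)

1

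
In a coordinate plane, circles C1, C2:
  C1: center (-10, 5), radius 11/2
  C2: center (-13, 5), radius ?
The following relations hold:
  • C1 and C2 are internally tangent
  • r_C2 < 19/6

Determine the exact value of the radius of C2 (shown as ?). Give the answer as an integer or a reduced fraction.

5/2

1. [int C1,C2]  r_C2² − 11r_C2 + 85/4 = 0  ⇒  r_C2 = 5/2 or 17/2
2. given r_C2 < 19/6: keep 5/2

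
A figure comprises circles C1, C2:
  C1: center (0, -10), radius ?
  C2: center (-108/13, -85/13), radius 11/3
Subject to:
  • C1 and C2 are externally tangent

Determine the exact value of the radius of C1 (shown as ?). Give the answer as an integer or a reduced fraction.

1. [ext C1·C2]  r_C1² + (22/3)r_C1 − 608/9 = 0  ⇒  r_C1 = 16/3 (r>0 drops 1)

16/3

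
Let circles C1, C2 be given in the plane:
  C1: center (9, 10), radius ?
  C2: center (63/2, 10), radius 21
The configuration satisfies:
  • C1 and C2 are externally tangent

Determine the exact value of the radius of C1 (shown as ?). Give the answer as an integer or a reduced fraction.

3/2

1. [ext C1·C2]  r_C1² + 42r_C1 − 261/4 = 0  ⇒  r_C1 = 3/2 (r>0 drops 1)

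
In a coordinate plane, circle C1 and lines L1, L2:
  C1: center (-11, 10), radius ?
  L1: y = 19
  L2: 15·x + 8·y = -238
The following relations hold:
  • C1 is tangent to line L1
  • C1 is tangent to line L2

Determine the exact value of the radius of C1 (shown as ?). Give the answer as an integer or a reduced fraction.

1. [C1‖L1]  r_C1² − 81 = 0  ⇒  r_C1 = 9 (r>0 drops 1)
2. [C1‖L2]  r_C1² − 81 = 0  ⇒  r_C1 = 9 (r>0 drops 1)

9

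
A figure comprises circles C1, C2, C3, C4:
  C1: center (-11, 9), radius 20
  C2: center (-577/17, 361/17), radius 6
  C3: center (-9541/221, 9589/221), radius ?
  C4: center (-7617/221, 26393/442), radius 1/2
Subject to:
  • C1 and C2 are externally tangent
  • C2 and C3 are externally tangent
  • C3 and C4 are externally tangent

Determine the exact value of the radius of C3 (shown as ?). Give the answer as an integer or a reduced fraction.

1. [ext C2·C3]  r_C3² + 12r_C3 − 540 = 0  ⇒  r_C3 = 18 (r>0 drops 1)
2. [ext C3·C4]  r_C3² + 1r_C3 − 342 = 0  ⇒  r_C3 = 18 (r>0 drops 1)

18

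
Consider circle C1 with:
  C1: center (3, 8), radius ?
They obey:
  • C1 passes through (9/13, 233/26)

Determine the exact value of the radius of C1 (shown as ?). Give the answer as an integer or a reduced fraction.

5/2

1. [C1∋P]  r_C1² − 25/4 = 0  ⇒  r_C1 = 5/2 (r>0 drops 1)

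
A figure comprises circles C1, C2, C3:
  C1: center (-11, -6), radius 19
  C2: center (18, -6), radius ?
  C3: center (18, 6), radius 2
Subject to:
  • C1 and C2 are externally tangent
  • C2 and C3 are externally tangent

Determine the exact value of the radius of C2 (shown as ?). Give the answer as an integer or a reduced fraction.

10

1. [ext C1·C2]  r_C2² + 38r_C2 − 480 = 0  ⇒  r_C2 = 10 (r>0 drops 1)
2. [ext C2·C3]  r_C2² + 4r_C2 − 140 = 0  ⇒  r_C2 = 10 (r>0 drops 1)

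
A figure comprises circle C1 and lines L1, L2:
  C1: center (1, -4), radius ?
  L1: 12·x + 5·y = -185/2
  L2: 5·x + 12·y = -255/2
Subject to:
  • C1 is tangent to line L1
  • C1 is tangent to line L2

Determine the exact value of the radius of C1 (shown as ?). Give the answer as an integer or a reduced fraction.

1. [C1‖L1]  r_C1² − 169/4 = 0  ⇒  r_C1 = 13/2 (r>0 drops 1)
2. [C1‖L2]  r_C1² − 169/4 = 0  ⇒  r_C1 = 13/2 (r>0 drops 1)

13/2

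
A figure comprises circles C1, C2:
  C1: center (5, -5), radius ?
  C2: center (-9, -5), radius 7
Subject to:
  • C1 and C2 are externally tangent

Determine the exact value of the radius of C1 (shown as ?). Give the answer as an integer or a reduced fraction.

7

1. [ext C1·C2]  r_C1² + 14r_C1 − 147 = 0  ⇒  r_C1 = 7 (r>0 drops 1)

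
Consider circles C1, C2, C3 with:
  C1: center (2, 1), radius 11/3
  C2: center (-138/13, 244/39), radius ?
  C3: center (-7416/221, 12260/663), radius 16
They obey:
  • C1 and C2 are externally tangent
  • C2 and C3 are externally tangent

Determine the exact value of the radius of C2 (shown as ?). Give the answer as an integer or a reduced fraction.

1. [ext C1·C2]  r_C2² + (22/3)r_C2 − 520/3 = 0  ⇒  r_C2 = 10 (r>0 drops 1)
2. [ext C2·C3]  r_C2² + 32r_C2 − 420 = 0  ⇒  r_C2 = 10 (r>0 drops 1)

10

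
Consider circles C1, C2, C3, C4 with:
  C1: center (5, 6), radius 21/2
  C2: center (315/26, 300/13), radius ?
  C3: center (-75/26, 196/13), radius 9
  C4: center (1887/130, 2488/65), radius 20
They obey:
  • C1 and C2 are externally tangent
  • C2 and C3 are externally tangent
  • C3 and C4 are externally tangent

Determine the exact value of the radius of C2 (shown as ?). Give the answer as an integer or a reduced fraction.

8

1. [ext C1·C2]  r_C2² + 21r_C2 − 232 = 0  ⇒  r_C2 = 8 (r>0 drops 1)
2. [ext C2·C3]  r_C2² + 18r_C2 − 208 = 0  ⇒  r_C2 = 8 (r>0 drops 1)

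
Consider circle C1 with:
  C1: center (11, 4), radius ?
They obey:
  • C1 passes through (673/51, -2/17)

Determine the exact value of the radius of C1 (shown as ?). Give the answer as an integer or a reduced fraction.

1. [C1∋P]  r_C1² − 196/9 = 0  ⇒  r_C1 = 14/3 (r>0 drops 1)

14/3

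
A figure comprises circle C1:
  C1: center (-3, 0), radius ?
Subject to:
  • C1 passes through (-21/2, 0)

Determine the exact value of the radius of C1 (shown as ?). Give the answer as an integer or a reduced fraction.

15/2

1. [C1∋P]  r_C1² − 225/4 = 0  ⇒  r_C1 = 15/2 (r>0 drops 1)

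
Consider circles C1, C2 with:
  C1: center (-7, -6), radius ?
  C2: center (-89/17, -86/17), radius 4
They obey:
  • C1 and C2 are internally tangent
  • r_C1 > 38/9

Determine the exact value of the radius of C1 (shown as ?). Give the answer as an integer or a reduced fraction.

1. [int C1,C2]  r_C1² − 8r_C1 + 12 = 0  ⇒  r_C1 = 2 or 6
2. given r_C1 > 38/9: keep 6

6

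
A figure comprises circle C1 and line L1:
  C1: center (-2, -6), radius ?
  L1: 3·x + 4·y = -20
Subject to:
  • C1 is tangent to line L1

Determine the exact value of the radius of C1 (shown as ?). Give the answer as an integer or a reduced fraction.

2

1. [C1‖L1]  r_C1² − 4 = 0  ⇒  r_C1 = 2 (r>0 drops 1)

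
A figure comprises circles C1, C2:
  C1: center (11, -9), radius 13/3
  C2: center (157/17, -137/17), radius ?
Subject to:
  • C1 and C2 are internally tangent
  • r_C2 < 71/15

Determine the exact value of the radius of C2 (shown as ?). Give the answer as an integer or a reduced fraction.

1. [int C1,C2]  r_C2² − (26/3)r_C2 + 133/9 = 0  ⇒  r_C2 = 7/3 or 19/3
2. given r_C2 < 71/15: keep 7/3

7/3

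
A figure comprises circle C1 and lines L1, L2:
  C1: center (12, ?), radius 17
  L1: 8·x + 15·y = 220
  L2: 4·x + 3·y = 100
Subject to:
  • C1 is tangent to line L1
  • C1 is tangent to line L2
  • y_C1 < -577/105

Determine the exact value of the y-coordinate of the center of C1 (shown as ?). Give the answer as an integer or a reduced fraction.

-11

1. [C1‖L1]  y_C1² − (248/15)y_C1 − 4543/15 = 0  ⇒  y_C1 = -11 or 413/15
2. [C1‖L2]  y_C1² − (104/3)y_C1 − 1507/3 = 0  ⇒  y_C1 = -11 or 137/3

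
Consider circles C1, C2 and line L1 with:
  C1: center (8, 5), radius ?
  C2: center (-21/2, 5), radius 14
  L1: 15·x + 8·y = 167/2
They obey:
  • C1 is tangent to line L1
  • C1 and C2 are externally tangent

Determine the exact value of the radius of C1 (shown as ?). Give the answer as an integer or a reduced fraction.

9/2

1. [C1‖L1]  r_C1² − 81/4 = 0  ⇒  r_C1 = 9/2 (r>0 drops 1)
2. [ext C1·C2]  r_C1² + 28r_C1 − 585/4 = 0  ⇒  r_C1 = 9/2 (r>0 drops 1)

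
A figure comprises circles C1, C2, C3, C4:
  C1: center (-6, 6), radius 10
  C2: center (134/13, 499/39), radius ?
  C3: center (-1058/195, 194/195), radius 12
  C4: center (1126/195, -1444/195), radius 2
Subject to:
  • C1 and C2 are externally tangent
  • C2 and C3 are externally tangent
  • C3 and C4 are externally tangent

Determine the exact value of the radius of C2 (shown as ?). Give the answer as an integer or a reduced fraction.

1. [ext C1·C2]  r_C2² + 20r_C2 − 1909/9 = 0  ⇒  r_C2 = 23/3 (r>0 drops 1)
2. [ext C2·C3]  r_C2² + 24r_C2 − 2185/9 = 0  ⇒  r_C2 = 23/3 (r>0 drops 1)

23/3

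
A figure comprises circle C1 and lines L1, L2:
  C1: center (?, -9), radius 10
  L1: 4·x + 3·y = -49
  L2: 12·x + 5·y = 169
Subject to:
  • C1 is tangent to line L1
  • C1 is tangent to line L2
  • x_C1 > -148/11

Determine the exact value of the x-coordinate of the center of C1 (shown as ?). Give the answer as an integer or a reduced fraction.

1. [C1‖L1]  x_C1² + 11x_C1 − 126 = 0  ⇒  x_C1 = -18 or 7
2. [C1‖L2]  x_C1² − (107/3)x_C1 + 602/3 = 0  ⇒  x_C1 = 7 or 86/3

7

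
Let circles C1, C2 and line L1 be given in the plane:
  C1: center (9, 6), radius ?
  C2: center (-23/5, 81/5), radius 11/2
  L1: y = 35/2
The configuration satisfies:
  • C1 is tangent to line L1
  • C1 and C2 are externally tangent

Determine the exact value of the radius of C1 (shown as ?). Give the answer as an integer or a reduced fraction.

23/2

1. [C1‖L1]  r_C1² − 529/4 = 0  ⇒  r_C1 = 23/2 (r>0 drops 1)
2. [ext C1·C2]  r_C1² + 11r_C1 − 1035/4 = 0  ⇒  r_C1 = 23/2 (r>0 drops 1)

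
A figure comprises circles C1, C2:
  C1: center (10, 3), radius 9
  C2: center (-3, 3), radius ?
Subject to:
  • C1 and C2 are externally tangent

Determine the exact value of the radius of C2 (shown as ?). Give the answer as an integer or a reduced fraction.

4

1. [ext C1·C2]  r_C2² + 18r_C2 − 88 = 0  ⇒  r_C2 = 4 (r>0 drops 1)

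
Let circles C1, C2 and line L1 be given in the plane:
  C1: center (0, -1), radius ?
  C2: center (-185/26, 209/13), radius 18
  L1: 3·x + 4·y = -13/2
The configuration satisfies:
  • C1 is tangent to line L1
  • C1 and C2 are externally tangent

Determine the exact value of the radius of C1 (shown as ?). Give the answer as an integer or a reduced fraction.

1/2

1. [C1‖L1]  r_C1² − 1/4 = 0  ⇒  r_C1 = 1/2 (r>0 drops 1)
2. [ext C1·C2]  r_C1² + 36r_C1 − 73/4 = 0  ⇒  r_C1 = 1/2 (r>0 drops 1)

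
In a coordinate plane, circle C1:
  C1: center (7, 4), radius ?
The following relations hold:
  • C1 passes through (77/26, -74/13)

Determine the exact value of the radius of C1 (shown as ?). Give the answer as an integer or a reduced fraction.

21/2

1. [C1∋P]  r_C1² − 441/4 = 0  ⇒  r_C1 = 21/2 (r>0 drops 1)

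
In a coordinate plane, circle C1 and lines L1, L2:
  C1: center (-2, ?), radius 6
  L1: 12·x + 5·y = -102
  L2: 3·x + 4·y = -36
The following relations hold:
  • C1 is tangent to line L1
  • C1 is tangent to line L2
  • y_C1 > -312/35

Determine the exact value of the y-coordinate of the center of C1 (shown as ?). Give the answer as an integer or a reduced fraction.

0

1. [C1‖L1]  y_C1² + (156/5)y_C1 = 0  ⇒  y_C1 = -156/5 or 0
2. [C1‖L2]  y_C1² + 15y_C1 = 0  ⇒  y_C1 = -15 or 0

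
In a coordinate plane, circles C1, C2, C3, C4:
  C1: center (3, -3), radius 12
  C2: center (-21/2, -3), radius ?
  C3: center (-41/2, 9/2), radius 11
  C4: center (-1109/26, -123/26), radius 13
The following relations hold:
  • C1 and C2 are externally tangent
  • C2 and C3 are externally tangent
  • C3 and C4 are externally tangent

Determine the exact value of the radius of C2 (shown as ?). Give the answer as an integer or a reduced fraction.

3/2

1. [ext C1·C2]  r_C2² + 24r_C2 − 153/4 = 0  ⇒  r_C2 = 3/2 (r>0 drops 1)
2. [ext C2·C3]  r_C2² + 22r_C2 − 141/4 = 0  ⇒  r_C2 = 3/2 (r>0 drops 1)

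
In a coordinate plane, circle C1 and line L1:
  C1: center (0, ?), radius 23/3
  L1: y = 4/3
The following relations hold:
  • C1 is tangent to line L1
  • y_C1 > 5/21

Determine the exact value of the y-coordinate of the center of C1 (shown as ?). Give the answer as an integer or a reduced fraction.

9

1. [C1‖L1]  y_C1² − (8/3)y_C1 − 57 = 0  ⇒  y_C1 = -19/3 or 9
2. given y_C1 > 5/21: keep 9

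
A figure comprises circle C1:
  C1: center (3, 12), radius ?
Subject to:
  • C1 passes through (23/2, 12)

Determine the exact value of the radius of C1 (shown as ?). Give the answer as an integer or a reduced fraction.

17/2

1. [C1∋P]  r_C1² − 289/4 = 0  ⇒  r_C1 = 17/2 (r>0 drops 1)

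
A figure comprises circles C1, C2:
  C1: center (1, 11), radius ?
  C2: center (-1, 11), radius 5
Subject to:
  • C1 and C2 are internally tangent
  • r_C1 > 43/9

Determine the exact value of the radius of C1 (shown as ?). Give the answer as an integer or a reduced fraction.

1. [int C1,C2]  r_C1² − 10r_C1 + 21 = 0  ⇒  r_C1 = 3 or 7
2. given r_C1 > 43/9: keep 7

7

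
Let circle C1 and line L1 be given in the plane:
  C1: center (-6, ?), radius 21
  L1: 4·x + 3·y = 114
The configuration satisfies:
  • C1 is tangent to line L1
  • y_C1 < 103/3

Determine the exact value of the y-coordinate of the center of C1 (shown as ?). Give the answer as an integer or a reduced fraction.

11

1. [C1‖L1]  y_C1² − 92y_C1 + 891 = 0  ⇒  y_C1 = 11 or 81
2. given y_C1 < 103/3: keep 11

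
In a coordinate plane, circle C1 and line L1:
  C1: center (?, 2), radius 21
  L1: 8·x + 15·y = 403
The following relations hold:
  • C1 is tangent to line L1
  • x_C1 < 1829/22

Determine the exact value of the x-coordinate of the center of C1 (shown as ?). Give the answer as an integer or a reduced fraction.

1. [C1‖L1]  x_C1² − (373/4)x_C1 + 365/2 = 0  ⇒  x_C1 = 2 or 365/4
2. given x_C1 < 1829/22: keep 2

2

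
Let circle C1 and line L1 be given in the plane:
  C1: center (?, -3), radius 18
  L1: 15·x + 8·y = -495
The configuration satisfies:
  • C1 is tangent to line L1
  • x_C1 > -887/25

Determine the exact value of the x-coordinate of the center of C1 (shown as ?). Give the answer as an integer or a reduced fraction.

-11

1. [C1‖L1]  x_C1² + (314/5)x_C1 + 2849/5 = 0  ⇒  x_C1 = -259/5 or -11
2. given x_C1 > -887/25: keep -11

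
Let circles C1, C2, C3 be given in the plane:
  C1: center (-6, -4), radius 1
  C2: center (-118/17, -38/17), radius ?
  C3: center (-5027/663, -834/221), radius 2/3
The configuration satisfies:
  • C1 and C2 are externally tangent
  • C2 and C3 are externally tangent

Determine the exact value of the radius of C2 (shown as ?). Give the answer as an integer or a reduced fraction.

1

1. [ext C1·C2]  r_C2² + 2r_C2 − 3 = 0  ⇒  r_C2 = 1 (r>0 drops 1)
2. [ext C2·C3]  r_C2² + (4/3)r_C2 − 7/3 = 0  ⇒  r_C2 = 1 (r>0 drops 1)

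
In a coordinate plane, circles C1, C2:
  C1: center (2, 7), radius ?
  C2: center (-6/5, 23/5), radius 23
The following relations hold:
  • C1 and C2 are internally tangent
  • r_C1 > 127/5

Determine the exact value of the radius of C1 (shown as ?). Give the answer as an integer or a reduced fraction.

1. [int C1,C2]  r_C1² − 46r_C1 + 513 = 0  ⇒  r_C1 = 19 or 27
2. given r_C1 > 127/5: keep 27

27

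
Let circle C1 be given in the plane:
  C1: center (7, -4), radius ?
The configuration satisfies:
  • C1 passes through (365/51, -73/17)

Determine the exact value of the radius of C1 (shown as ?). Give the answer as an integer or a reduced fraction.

1/3

1. [C1∋P]  r_C1² − 1/9 = 0  ⇒  r_C1 = 1/3 (r>0 drops 1)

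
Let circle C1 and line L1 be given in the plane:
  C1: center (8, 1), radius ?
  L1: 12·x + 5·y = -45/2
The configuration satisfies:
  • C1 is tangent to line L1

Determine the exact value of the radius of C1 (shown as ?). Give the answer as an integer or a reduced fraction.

1. [C1‖L1]  r_C1² − 361/4 = 0  ⇒  r_C1 = 19/2 (r>0 drops 1)

19/2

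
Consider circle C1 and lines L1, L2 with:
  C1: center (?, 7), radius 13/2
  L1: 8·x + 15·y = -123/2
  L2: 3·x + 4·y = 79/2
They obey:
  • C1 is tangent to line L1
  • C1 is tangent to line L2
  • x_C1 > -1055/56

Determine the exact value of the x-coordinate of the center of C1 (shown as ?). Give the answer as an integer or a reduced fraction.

1. [C1‖L1]  x_C1² + (333/8)x_C1 + 1939/8 = 0  ⇒  x_C1 = -277/8 or -7
2. [C1‖L2]  x_C1² − (23/3)x_C1 − 308/3 = 0  ⇒  x_C1 = -7 or 44/3

-7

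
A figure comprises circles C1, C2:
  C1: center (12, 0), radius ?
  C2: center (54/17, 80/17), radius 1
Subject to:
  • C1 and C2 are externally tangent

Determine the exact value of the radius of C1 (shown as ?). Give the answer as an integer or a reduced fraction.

9

1. [ext C1·C2]  r_C1² + 2r_C1 − 99 = 0  ⇒  r_C1 = 9 (r>0 drops 1)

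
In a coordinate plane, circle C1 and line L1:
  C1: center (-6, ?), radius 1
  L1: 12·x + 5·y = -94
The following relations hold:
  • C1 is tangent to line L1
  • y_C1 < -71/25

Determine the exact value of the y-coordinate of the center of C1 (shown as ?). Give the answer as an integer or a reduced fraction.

1. [C1‖L1]  y_C1² + (44/5)y_C1 + 63/5 = 0  ⇒  y_C1 = -7 or -9/5
2. given y_C1 < -71/25: keep -7

-7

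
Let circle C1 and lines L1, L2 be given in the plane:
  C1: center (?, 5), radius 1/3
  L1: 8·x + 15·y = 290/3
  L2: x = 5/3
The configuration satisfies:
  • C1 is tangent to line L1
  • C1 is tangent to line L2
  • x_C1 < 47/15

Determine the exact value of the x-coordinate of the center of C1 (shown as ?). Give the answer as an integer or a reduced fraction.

1. [C1‖L1]  x_C1² − (65/12)x_C1 + 41/6 = 0  ⇒  x_C1 = 2 or 41/12
2. [C1‖L2]  x_C1² − (10/3)x_C1 + 8/3 = 0  ⇒  x_C1 = 4/3 or 2

2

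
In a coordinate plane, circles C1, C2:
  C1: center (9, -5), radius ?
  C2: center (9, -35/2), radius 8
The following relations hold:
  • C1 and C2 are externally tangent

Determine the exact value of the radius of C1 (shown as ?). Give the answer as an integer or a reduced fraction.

1. [ext C1·C2]  r_C1² + 16r_C1 − 369/4 = 0  ⇒  r_C1 = 9/2 (r>0 drops 1)

9/2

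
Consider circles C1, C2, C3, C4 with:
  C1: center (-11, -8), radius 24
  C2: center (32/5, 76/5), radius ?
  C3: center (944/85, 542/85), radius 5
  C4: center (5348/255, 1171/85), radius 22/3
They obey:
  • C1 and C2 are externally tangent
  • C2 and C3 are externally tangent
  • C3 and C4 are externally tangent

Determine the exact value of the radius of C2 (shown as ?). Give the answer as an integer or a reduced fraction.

5

1. [ext C1·C2]  r_C2² + 48r_C2 − 265 = 0  ⇒  r_C2 = 5 (r>0 drops 1)
2. [ext C2·C3]  r_C2² + 10r_C2 − 75 = 0  ⇒  r_C2 = 5 (r>0 drops 1)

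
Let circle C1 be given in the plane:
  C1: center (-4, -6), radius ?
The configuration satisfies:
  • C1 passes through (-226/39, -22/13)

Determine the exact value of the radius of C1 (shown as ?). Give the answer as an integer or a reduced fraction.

14/3

1. [C1∋P]  r_C1² − 196/9 = 0  ⇒  r_C1 = 14/3 (r>0 drops 1)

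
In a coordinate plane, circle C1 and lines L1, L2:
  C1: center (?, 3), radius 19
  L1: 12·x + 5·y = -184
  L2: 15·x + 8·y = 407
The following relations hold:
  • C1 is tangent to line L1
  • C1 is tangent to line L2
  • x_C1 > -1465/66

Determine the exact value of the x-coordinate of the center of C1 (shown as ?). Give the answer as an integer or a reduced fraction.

4

1. [C1‖L1]  x_C1² + (199/6)x_C1 − 446/3 = 0  ⇒  x_C1 = -223/6 or 4
2. [C1‖L2]  x_C1² − (766/15)x_C1 + 2824/15 = 0  ⇒  x_C1 = 4 or 706/15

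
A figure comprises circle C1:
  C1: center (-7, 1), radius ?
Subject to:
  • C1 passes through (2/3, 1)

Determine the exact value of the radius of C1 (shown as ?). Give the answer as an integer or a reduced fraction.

23/3

1. [C1∋P]  r_C1² − 529/9 = 0  ⇒  r_C1 = 23/3 (r>0 drops 1)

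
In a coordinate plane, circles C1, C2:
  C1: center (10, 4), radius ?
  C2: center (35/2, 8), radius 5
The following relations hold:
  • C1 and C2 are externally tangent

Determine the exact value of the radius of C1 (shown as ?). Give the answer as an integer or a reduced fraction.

7/2

1. [ext C1·C2]  r_C1² + 10r_C1 − 189/4 = 0  ⇒  r_C1 = 7/2 (r>0 drops 1)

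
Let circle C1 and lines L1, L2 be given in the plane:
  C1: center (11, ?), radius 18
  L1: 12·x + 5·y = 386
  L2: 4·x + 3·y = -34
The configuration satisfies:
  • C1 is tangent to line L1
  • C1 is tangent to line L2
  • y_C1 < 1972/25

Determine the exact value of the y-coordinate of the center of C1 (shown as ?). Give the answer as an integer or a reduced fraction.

1. [C1‖L1]  y_C1² − (508/5)y_C1 + 1952/5 = 0  ⇒  y_C1 = 4 or 488/5
2. [C1‖L2]  y_C1² + 52y_C1 − 224 = 0  ⇒  y_C1 = -56 or 4

4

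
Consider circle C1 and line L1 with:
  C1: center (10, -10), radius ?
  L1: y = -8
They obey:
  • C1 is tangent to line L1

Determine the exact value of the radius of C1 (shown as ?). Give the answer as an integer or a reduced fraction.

1. [C1‖L1]  r_C1² − 4 = 0  ⇒  r_C1 = 2 (r>0 drops 1)

2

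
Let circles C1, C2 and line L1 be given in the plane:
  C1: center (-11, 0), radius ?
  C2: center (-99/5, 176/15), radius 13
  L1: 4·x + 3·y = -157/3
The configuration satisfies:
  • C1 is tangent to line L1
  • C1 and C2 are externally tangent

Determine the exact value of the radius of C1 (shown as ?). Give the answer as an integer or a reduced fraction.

5/3

1. [C1‖L1]  r_C1² − 25/9 = 0  ⇒  r_C1 = 5/3 (r>0 drops 1)
2. [ext C1·C2]  r_C1² + 26r_C1 − 415/9 = 0  ⇒  r_C1 = 5/3 (r>0 drops 1)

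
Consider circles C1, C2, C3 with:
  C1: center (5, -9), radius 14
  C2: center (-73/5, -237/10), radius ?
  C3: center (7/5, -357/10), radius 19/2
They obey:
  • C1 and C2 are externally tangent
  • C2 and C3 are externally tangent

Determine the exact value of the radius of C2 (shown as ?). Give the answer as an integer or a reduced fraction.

1. [ext C1·C2]  r_C2² + 28r_C2 − 1617/4 = 0  ⇒  r_C2 = 21/2 (r>0 drops 1)
2. [ext C2·C3]  r_C2² + 19r_C2 − 1239/4 = 0  ⇒  r_C2 = 21/2 (r>0 drops 1)

21/2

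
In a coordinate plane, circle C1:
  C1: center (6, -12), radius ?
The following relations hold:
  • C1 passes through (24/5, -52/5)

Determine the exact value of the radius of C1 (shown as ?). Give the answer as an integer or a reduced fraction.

2

1. [C1∋P]  r_C1² − 4 = 0  ⇒  r_C1 = 2 (r>0 drops 1)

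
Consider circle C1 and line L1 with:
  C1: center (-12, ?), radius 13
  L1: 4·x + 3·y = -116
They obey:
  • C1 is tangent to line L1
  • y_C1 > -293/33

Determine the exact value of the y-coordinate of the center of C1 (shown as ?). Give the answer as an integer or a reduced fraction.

-1

1. [C1‖L1]  y_C1² + (136/3)y_C1 + 133/3 = 0  ⇒  y_C1 = -133/3 or -1
2. given y_C1 > -293/33: keep -1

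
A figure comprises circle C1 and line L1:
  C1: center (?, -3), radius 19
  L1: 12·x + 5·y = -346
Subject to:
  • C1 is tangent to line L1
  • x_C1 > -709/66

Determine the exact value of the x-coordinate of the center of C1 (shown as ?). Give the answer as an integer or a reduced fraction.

1. [C1‖L1]  x_C1² + (331/6)x_C1 + 2023/6 = 0  ⇒  x_C1 = -289/6 or -7
2. given x_C1 > -709/66: keep -7

-7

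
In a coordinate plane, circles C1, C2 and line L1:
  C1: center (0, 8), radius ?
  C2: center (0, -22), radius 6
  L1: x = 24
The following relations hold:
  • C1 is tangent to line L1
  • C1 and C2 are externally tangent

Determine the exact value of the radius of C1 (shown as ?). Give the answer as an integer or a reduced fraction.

1. [C1‖L1]  r_C1² − 576 = 0  ⇒  r_C1 = 24 (r>0 drops 1)
2. [ext C1·C2]  r_C1² + 12r_C1 − 864 = 0  ⇒  r_C1 = 24 (r>0 drops 1)

24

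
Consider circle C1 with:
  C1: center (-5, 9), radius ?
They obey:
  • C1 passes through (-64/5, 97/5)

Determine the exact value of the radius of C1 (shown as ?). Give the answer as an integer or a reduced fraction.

13

1. [C1∋P]  r_C1² − 169 = 0  ⇒  r_C1 = 13 (r>0 drops 1)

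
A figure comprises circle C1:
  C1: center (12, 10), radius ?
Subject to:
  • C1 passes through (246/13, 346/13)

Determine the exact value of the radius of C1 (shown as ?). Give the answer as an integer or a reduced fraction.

18

1. [C1∋P]  r_C1² − 324 = 0  ⇒  r_C1 = 18 (r>0 drops 1)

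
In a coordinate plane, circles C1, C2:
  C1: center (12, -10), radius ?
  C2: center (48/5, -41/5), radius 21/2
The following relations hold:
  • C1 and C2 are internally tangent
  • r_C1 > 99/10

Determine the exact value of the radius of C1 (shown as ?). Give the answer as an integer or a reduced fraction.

1. [int C1,C2]  r_C1² − 21r_C1 + 405/4 = 0  ⇒  r_C1 = 15/2 or 27/2
2. given r_C1 > 99/10: keep 27/2

27/2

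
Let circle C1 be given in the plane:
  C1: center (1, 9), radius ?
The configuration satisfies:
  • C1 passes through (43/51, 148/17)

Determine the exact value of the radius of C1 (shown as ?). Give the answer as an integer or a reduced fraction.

1/3

1. [C1∋P]  r_C1² − 1/9 = 0  ⇒  r_C1 = 1/3 (r>0 drops 1)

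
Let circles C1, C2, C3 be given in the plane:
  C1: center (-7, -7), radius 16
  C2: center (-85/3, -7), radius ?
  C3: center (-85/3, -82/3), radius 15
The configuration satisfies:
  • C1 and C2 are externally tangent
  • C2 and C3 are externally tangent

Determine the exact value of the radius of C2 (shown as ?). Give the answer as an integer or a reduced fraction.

1. [ext C1·C2]  r_C2² + 32r_C2 − 1792/9 = 0  ⇒  r_C2 = 16/3 (r>0 drops 1)
2. [ext C2·C3]  r_C2² + 30r_C2 − 1696/9 = 0  ⇒  r_C2 = 16/3 (r>0 drops 1)

16/3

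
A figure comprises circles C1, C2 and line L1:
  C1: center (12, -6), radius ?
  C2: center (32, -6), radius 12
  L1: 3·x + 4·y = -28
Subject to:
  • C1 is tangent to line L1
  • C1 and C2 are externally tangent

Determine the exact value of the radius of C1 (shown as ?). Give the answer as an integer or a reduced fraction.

8

1. [C1‖L1]  r_C1² − 64 = 0  ⇒  r_C1 = 8 (r>0 drops 1)
2. [ext C1·C2]  r_C1² + 24r_C1 − 256 = 0  ⇒  r_C1 = 8 (r>0 drops 1)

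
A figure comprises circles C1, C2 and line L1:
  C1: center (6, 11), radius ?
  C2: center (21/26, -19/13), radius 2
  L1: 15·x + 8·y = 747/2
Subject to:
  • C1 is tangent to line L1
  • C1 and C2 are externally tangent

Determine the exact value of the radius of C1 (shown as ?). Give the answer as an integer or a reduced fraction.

1. [C1‖L1]  r_C1² − 529/4 = 0  ⇒  r_C1 = 23/2 (r>0 drops 1)
2. [ext C1·C2]  r_C1² + 4r_C1 − 713/4 = 0  ⇒  r_C1 = 23/2 (r>0 drops 1)

23/2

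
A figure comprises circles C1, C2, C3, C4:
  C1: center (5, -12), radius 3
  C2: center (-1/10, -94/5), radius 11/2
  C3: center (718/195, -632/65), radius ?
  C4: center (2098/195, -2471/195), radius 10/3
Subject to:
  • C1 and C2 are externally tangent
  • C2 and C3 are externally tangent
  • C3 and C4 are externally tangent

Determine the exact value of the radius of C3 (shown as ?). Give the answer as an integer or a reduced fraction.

13/3

1. [ext C2·C3]  r_C3² + 11r_C3 − 598/9 = 0  ⇒  r_C3 = 13/3 (r>0 drops 1)
2. [ext C3·C4]  r_C3² + (20/3)r_C3 − 143/3 = 0  ⇒  r_C3 = 13/3 (r>0 drops 1)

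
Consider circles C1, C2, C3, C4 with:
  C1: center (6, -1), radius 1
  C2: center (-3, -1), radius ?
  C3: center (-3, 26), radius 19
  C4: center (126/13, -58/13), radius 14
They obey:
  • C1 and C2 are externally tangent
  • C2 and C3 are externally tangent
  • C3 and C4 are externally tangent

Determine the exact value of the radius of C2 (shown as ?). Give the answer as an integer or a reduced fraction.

8

1. [ext C1·C2]  r_C2² + 2r_C2 − 80 = 0  ⇒  r_C2 = 8 (r>0 drops 1)
2. [ext C2·C3]  r_C2² + 38r_C2 − 368 = 0  ⇒  r_C2 = 8 (r>0 drops 1)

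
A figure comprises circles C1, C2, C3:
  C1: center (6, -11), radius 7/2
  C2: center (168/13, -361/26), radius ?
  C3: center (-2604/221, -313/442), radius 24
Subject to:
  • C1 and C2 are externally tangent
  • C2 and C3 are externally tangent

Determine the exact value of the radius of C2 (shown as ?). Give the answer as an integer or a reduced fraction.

1. [ext C1·C2]  r_C2² + 7r_C2 − 44 = 0  ⇒  r_C2 = 4 (r>0 drops 1)
2. [ext C2·C3]  r_C2² + 48r_C2 − 208 = 0  ⇒  r_C2 = 4 (r>0 drops 1)

4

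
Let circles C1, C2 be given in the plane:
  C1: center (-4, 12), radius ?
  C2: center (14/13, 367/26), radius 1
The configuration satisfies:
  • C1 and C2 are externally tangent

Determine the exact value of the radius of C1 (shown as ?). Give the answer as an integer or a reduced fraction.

1. [ext C1·C2]  r_C1² + 2r_C1 − 117/4 = 0  ⇒  r_C1 = 9/2 (r>0 drops 1)

9/2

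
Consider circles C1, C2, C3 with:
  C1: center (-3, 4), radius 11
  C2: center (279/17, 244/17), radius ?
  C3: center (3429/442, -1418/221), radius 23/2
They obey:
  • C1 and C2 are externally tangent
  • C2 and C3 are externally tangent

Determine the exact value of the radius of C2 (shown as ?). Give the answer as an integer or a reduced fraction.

11

1. [ext C1·C2]  r_C2² + 22r_C2 − 363 = 0  ⇒  r_C2 = 11 (r>0 drops 1)
2. [ext C2·C3]  r_C2² + 23r_C2 − 374 = 0  ⇒  r_C2 = 11 (r>0 drops 1)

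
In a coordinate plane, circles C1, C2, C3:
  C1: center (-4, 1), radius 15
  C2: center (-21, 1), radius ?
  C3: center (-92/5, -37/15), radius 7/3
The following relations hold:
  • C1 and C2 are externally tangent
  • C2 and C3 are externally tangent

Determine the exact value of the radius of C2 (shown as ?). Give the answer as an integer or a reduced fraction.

1. [ext C1·C2]  r_C2² + 30r_C2 − 64 = 0  ⇒  r_C2 = 2 (r>0 drops 1)
2. [ext C2·C3]  r_C2² + (14/3)r_C2 − 40/3 = 0  ⇒  r_C2 = 2 (r>0 drops 1)

2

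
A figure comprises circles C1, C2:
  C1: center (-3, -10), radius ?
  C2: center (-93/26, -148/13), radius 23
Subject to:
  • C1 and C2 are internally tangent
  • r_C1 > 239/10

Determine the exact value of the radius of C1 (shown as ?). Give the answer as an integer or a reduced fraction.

49/2

1. [int C1,C2]  r_C1² − 46r_C1 + 2107/4 = 0  ⇒  r_C1 = 43/2 or 49/2
2. given r_C1 > 239/10: keep 49/2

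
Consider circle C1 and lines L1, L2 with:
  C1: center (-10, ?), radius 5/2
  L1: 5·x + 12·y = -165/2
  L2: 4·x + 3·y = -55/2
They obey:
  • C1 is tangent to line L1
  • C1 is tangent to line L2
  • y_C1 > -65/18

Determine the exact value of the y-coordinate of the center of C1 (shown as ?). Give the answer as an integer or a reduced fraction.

0

1. [C1‖L1]  y_C1² + (65/12)y_C1 = 0  ⇒  y_C1 = -65/12 or 0
2. [C1‖L2]  y_C1² − (25/3)y_C1 = 0  ⇒  y_C1 = 0 or 25/3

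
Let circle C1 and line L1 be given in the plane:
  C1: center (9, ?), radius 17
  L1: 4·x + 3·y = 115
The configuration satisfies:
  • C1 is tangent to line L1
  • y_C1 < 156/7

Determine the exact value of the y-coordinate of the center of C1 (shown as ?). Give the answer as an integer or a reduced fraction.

1. [C1‖L1]  y_C1² − (158/3)y_C1 − 328/3 = 0  ⇒  y_C1 = -2 or 164/3
2. given y_C1 < 156/7: keep -2

-2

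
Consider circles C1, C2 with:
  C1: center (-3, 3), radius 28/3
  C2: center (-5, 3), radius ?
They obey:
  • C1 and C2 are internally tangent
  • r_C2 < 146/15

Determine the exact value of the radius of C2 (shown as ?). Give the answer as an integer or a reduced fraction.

1. [int C1,C2]  r_C2² − (56/3)r_C2 + 748/9 = 0  ⇒  r_C2 = 22/3 or 34/3
2. given r_C2 < 146/15: keep 22/3

22/3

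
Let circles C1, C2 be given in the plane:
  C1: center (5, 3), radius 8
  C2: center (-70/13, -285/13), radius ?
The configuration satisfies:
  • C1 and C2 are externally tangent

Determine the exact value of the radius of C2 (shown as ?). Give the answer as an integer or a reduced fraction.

19

1. [ext C1·C2]  r_C2² + 16r_C2 − 665 = 0  ⇒  r_C2 = 19 (r>0 drops 1)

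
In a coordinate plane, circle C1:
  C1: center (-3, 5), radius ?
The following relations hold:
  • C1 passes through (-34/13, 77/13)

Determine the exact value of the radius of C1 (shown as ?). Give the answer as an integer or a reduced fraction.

1. [C1∋P]  r_C1² − 1 = 0  ⇒  r_C1 = 1 (r>0 drops 1)

1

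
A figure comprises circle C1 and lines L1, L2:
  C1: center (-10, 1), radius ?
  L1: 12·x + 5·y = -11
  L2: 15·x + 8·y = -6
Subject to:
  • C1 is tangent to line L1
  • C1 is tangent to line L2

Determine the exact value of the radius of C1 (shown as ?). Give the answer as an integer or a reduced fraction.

1. [C1‖L1]  r_C1² − 64 = 0  ⇒  r_C1 = 8 (r>0 drops 1)
2. [C1‖L2]  r_C1² − 64 = 0  ⇒  r_C1 = 8 (r>0 drops 1)

8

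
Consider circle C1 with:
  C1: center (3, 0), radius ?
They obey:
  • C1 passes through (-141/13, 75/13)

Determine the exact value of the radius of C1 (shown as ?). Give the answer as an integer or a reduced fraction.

1. [C1∋P]  r_C1² − 225 = 0  ⇒  r_C1 = 15 (r>0 drops 1)

15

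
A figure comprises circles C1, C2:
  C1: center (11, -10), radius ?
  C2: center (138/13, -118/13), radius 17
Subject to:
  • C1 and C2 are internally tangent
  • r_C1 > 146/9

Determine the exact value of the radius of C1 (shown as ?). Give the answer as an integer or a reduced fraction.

18

1. [int C1,C2]  r_C1² − 34r_C1 + 288 = 0  ⇒  r_C1 = 16 or 18
2. given r_C1 > 146/9: keep 18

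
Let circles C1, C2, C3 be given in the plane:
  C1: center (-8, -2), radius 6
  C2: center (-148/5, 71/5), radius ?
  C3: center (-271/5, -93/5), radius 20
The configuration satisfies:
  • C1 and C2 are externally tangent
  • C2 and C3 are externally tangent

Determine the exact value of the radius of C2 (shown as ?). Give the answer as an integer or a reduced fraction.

21

1. [ext C1·C2]  r_C2² + 12r_C2 − 693 = 0  ⇒  r_C2 = 21 (r>0 drops 1)
2. [ext C2·C3]  r_C2² + 40r_C2 − 1281 = 0  ⇒  r_C2 = 21 (r>0 drops 1)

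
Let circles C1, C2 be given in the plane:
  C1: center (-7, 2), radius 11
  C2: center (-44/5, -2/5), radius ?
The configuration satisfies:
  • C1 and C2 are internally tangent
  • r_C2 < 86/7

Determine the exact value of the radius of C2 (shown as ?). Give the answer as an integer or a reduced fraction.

1. [int C1,C2]  r_C2² − 22r_C2 + 112 = 0  ⇒  r_C2 = 8 or 14
2. given r_C2 < 86/7: keep 8

8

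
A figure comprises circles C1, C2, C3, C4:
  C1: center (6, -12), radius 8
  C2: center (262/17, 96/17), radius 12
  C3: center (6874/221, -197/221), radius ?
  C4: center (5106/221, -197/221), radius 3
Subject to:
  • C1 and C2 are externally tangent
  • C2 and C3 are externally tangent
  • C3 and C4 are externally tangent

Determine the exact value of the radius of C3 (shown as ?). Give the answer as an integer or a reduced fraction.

5

1. [ext C2·C3]  r_C3² + 24r_C3 − 145 = 0  ⇒  r_C3 = 5 (r>0 drops 1)
2. [ext C3·C4]  r_C3² + 6r_C3 − 55 = 0  ⇒  r_C3 = 5 (r>0 drops 1)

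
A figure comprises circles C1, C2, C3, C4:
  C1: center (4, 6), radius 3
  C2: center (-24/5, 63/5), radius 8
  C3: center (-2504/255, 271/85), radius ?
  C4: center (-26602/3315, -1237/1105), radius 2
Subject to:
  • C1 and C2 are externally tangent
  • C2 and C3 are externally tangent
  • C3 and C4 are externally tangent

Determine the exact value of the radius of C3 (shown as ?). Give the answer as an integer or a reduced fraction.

1. [ext C2·C3]  r_C3² + 16r_C3 − 448/9 = 0  ⇒  r_C3 = 8/3 (r>0 drops 1)
2. [ext C3·C4]  r_C3² + 4r_C3 − 160/9 = 0  ⇒  r_C3 = 8/3 (r>0 drops 1)

8/3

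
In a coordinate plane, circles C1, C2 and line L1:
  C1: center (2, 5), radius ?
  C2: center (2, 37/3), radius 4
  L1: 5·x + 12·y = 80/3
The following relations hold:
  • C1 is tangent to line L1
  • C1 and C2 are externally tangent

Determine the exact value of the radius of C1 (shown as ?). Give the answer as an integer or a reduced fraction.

10/3

1. [C1‖L1]  r_C1² − 100/9 = 0  ⇒  r_C1 = 10/3 (r>0 drops 1)
2. [ext C1·C2]  r_C1² + 8r_C1 − 340/9 = 0  ⇒  r_C1 = 10/3 (r>0 drops 1)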